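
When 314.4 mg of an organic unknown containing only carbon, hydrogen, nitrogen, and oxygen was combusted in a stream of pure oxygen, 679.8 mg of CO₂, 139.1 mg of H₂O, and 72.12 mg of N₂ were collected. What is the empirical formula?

mol C = 0.6798 g CO₂ ÷ 44.009 g/mol = 0.015447 mol
mol H = 2 × 0.1391 g H₂O ÷ 18.015 g/mol = 0.015443 mol
mol N = 2 × 0.07212 g N₂ ÷ 28.014 g/mol = 0.0051489 mol
mass O = 0.3144 − (0.18553 + 0.015566 + 0.072120) = 0.041182 g → mol O = 0.041182 ÷ 15.999 = 0.0025740 mol
Divide by the smallest (0.0025740 mol): C 6.001, H 5.999, N 2.000, O 1.000

C6H6N2O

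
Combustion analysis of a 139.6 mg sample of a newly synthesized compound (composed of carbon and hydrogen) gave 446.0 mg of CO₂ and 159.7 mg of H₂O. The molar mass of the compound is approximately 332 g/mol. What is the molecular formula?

C24H42

mol C = 0.4460 g CO₂ ÷ 44.009 g/mol = 0.010134 mol
mol H = 2 × 0.1597 g H₂O ÷ 18.015 g/mol = 0.017730 mol
Divide by the smallest (0.010134 mol): C 1.000, H 1.749
Multiplying each by 4 gives whole numbers: C 4.00, H 7.00
Empirical formula: C4H7
Empirical-formula mass = 55.10 g/mol; 332 ÷ 55.10 ≈ 6, so the molecular formula is C24H42.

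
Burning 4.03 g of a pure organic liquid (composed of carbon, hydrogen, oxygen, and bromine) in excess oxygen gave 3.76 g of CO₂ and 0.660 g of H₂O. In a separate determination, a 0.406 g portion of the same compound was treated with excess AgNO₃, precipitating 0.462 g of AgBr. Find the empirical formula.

C7H6Br2O5

mol C = 3.76 g CO₂ ÷ 44.009 g/mol = 0.08544 mol
mol H = 2 × 0.660 g H₂O ÷ 18.015 g/mol = 0.07327 mol
From the AgBr data: mol Br per gram of compound = (0.462 ÷ 187.772) ÷ 0.406 = 0.006060 mol/g, so in the 4.03 g combustion sample mol Br = 0.02442 mol
mass O = 4.03 − (1.026 + 0.07386 + 1.951) = 0.9785 g → mol O = 0.9785 ÷ 15.999 = 0.06116 mol
Divide by the smallest (0.02442 mol): C 3.498, H 3.000, Br 1.000, O 2.504
Multiplying each by 2 gives whole numbers: C 7.00, H 6.00, Br 2.00, O 5.01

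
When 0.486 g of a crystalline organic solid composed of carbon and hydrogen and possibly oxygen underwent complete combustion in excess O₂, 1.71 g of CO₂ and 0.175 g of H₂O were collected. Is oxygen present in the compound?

no

mol C = 1.71 g CO₂ ÷ 44.009 g/mol = 0.03886 mol
mol H = 2 × 0.175 g H₂O ÷ 18.015 g/mol = 0.01943 mol
C and H together account for 0.4863 g — essentially the entire 0.486 g sample — so the compound contains no oxygen.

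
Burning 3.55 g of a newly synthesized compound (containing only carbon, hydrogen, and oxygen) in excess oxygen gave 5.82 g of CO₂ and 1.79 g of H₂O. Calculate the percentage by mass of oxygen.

49.6%

mol C = 5.82 g CO₂ ÷ 44.009 g/mol = 0.1322 mol
mol H = 2 × 1.79 g H₂O ÷ 18.015 g/mol = 0.1987 mol
mass O = 3.55 − (1.588 + 0.2003) = 1.761 g → mol O = 1.761 ÷ 15.999 = 0.1101 mol
mass % O = 1.761 g ÷ 3.55 g × 100%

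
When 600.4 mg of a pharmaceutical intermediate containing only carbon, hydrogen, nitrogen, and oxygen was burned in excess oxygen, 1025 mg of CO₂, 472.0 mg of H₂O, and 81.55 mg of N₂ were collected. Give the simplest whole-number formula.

C4H9NO2

mol C = 1.025 g CO₂ ÷ 44.009 g/mol = 0.023291 mol
mol H = 2 × 0.4720 g H₂O ÷ 18.015 g/mol = 0.052401 mol
mol N = 2 × 0.08155 g N₂ ÷ 28.014 g/mol = 0.0058221 mol
mass O = 0.6004 − (0.27974 + 0.052820 + 0.081550) = 0.18629 g → mol O = 0.18629 ÷ 15.999 = 0.011644 mol
Divide by the smallest (0.0058221 mol): C 4.000, H 9.000, N 1.000, O 2.000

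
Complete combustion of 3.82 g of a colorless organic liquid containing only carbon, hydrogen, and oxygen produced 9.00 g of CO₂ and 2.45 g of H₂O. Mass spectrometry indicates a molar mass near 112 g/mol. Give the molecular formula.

mol C = 9.00 g CO₂ ÷ 44.009 g/mol = 0.2045 mol
mol H = 2 × 2.45 g H₂O ÷ 18.015 g/mol = 0.2720 mol
mass O = 3.82 − (2.456 + 0.2742) = 1.090 g → mol O = 1.090 ÷ 15.999 = 0.06810 mol
Divide by the smallest (0.06810 mol): C 3.003, H 3.994, O 1.000
Empirical formula: C3H4O
Empirical-formula mass = 56.06 g/mol; 112 ÷ 56.06 ≈ 2, so the molecular formula is C6H8O2.

C6H8O2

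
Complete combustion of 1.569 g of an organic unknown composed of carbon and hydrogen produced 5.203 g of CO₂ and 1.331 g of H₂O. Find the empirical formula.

C4H5

mol C = 5.203 g CO₂ ÷ 44.009 g/mol = 0.11823 mol
mol H = 2 × 1.331 g H₂O ÷ 18.015 g/mol = 0.14777 mol
Divide by the smallest (0.11823 mol): C 1.000, H 1.250
Multiplying each by 4 gives whole numbers: C 4.00, H 5.00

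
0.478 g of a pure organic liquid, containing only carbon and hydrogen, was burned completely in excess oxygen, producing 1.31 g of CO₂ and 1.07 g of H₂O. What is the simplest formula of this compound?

CH4

mol C = 1.31 g CO₂ ÷ 44.009 g/mol = 0.02977 mol
mol H = 2 × 1.07 g H₂O ÷ 18.015 g/mol = 0.1188 mol
Divide by the smallest (0.02977 mol): C 1.000, H 3.991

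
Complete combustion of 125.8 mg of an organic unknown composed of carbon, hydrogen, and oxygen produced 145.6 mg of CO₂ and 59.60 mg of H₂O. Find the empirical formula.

mol C = 0.1456 g CO₂ ÷ 44.009 g/mol = 0.0033084 mol
mol H = 2 × 0.05960 g H₂O ÷ 18.015 g/mol = 0.0066167 mol
mass O = 0.1258 − (0.039737 + 0.0066696) = 0.079393 g → mol O = 0.079393 ÷ 15.999 = 0.0049624 mol
Divide by the smallest (0.0033084 mol): C 1.000, H 2.000, O 1.500
Multiplying each by 2 gives whole numbers: C 2.00, H 4.00, O 3.00

C2H4O3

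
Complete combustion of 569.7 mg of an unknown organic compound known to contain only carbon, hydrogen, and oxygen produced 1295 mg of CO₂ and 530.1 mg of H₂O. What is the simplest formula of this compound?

C3H6O

mol C = 1.295 g CO₂ ÷ 44.009 g/mol = 0.029426 mol
mol H = 2 × 0.5301 g H₂O ÷ 18.015 g/mol = 0.058851 mol
mass O = 0.5697 − (0.35343 + 0.059322) = 0.15694 g → mol O = 0.15694 ÷ 15.999 = 0.0098097 mol
Divide by the smallest (0.0098097 mol): C 3.000, H 5.999, O 1.000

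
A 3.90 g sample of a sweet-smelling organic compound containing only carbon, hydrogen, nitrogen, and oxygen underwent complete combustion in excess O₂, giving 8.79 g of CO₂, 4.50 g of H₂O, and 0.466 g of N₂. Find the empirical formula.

mol C = 8.79 g CO₂ ÷ 44.009 g/mol = 0.1997 mol
mol H = 2 × 4.50 g H₂O ÷ 18.015 g/mol = 0.4996 mol
mol N = 2 × 0.466 g N₂ ÷ 28.014 g/mol = 0.03327 mol
mass O = 3.90 − (2.399 + 0.5036 + 0.4660) = 0.5314 g → mol O = 0.5314 ÷ 15.999 = 0.03322 mol
Divide by the smallest (0.03322 mol): C 6.013, H 15.040, N 1.002, O 1.000

C6H15NO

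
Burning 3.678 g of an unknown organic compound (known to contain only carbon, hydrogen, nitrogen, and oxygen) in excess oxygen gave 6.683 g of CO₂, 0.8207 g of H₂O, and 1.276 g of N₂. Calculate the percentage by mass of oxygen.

mol C = 6.683 g CO₂ ÷ 44.009 g/mol = 0.15186 mol
mol H = 2 × 0.8207 g H₂O ÷ 18.015 g/mol = 0.091113 mol
mol N = 2 × 1.276 g N₂ ÷ 28.014 g/mol = 0.091097 mol
mass O = 3.678 − (1.8239 + 0.091842 + 1.2760) = 0.48622 g → mol O = 0.48622 ÷ 15.999 = 0.030391 mol
mass % O = 0.48622 g ÷ 3.678 g × 100%

13.22%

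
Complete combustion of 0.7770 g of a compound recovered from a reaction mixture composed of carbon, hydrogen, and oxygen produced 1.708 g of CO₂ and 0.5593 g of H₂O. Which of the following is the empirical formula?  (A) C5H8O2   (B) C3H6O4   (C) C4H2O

(A) C5H8O2

mol C = 1.708 g CO₂ ÷ 44.009 g/mol = 0.038810 mol
mol H = 2 × 0.5593 g H₂O ÷ 18.015 g/mol = 0.062093 mol
mass O = 0.7770 − (0.46615 + 0.062589) = 0.24826 g → mol O = 0.24826 ÷ 15.999 = 0.015517 mol
Divide by the smallest (0.015517 mol): C 2.501, H 4.002, O 1.000
Multiplying each by 2 gives whole numbers: C 5.00, H 8.00, O 2.00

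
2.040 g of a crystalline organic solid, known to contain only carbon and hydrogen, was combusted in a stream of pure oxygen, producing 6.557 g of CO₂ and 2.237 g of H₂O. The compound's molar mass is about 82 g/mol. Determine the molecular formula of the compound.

mol C = 6.557 g CO₂ ÷ 44.009 g/mol = 0.14899 mol
mol H = 2 × 2.237 g H₂O ÷ 18.015 g/mol = 0.24835 mol
Divide by the smallest (0.14899 mol): C 1.000, H 1.667
Multiplying each by 3 gives whole numbers: C 3.00, H 5.00
Empirical formula: C3H5
Empirical-formula mass = 41.07 g/mol; 82 ÷ 41.07 ≈ 2, so the molecular formula is C6H10.

C6H10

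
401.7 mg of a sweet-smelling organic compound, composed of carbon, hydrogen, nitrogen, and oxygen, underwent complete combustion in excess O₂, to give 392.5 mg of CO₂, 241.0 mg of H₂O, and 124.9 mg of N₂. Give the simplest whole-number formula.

CH3NO

mol C = 0.3925 g CO₂ ÷ 44.009 g/mol = 0.0089186 mol
mol H = 2 × 0.2410 g H₂O ÷ 18.015 g/mol = 0.026755 mol
mol N = 2 × 0.1249 g N₂ ÷ 28.014 g/mol = 0.0089170 mol
mass O = 0.4017 − (0.10712 + 0.026970 + 0.12490) = 0.14271 g → mol O = 0.14271 ÷ 15.999 = 0.0089199 mol
Divide by the smallest (0.0089170 mol): C 1.000, H 3.001, N 1.000, O 1.000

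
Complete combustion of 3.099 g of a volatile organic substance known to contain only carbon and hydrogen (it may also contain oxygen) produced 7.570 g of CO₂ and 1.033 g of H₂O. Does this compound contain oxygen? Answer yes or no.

yes

mol C = 7.570 g CO₂ ÷ 44.009 g/mol = 0.17201 mol
mol H = 2 × 1.033 g H₂O ÷ 18.015 g/mol = 0.11468 mol
C and H account for only 2.1816 g of the 3.099 g sample; the remaining 0.91738 g must be oxygen.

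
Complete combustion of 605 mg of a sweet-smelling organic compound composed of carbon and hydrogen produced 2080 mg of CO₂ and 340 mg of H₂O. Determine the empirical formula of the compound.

mol C = 2.08 g CO₂ ÷ 44.009 g/mol = 0.04726 mol
mol H = 2 × 0.340 g H₂O ÷ 18.015 g/mol = 0.03775 mol
Divide by the smallest (0.03775 mol): C 1.252, H 1.000
Multiplying each by 4 gives whole numbers: C 5.01, H 4.00

C5H4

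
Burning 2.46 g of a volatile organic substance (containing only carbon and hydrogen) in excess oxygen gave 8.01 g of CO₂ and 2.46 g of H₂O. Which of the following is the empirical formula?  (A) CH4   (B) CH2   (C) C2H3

mol C = 8.01 g CO₂ ÷ 44.009 g/mol = 0.1820 mol
mol H = 2 × 2.46 g H₂O ÷ 18.015 g/mol = 0.2731 mol
Divide by the smallest (0.1820 mol): C 1.000, H 1.501
Multiplying each by 2 gives whole numbers: C 2.00, H 3.00

(C) C2H3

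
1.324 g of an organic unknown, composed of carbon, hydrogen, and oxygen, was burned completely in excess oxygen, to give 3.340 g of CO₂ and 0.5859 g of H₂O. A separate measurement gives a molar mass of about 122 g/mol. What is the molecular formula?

C7H6O2

mol C = 3.340 g CO₂ ÷ 44.009 g/mol = 0.075894 mol
mol H = 2 × 0.5859 g H₂O ÷ 18.015 g/mol = 0.065046 mol
mass O = 1.324 − (0.91156 + 0.065566) = 0.34688 g → mol O = 0.34688 ÷ 15.999 = 0.021681 mol
Divide by the smallest (0.021681 mol): C 3.500, H 3.000, O 1.000
Multiplying each by 2 gives whole numbers: C 7.00, H 6.00, O 2.00
Empirical formula: C7H6O2
Empirical-formula mass = 122.12 g/mol; 122 ÷ 122.12 ≈ 1, so the molecular formula is C7H6O2.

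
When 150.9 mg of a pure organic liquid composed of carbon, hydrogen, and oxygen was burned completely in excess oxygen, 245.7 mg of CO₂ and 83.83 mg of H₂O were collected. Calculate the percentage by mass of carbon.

44.44%

mol C = 0.2457 g CO₂ ÷ 44.009 g/mol = 0.0055829 mol
mol H = 2 × 0.08383 g H₂O ÷ 18.015 g/mol = 0.0093067 mol
mass O = 0.1509 − (0.067057 + 0.0093811) = 0.074462 g → mol O = 0.074462 ÷ 15.999 = 0.0046542 mol
mass % C = 0.067057 g ÷ 0.1509 g × 100%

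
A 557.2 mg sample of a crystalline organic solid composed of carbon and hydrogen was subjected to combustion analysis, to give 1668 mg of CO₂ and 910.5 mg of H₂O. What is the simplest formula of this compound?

C3H8

mol C = 1.668 g CO₂ ÷ 44.009 g/mol = 0.037901 mol
mol H = 2 × 0.9105 g H₂O ÷ 18.015 g/mol = 0.10108 mol
Divide by the smallest (0.037901 mol): C 1.000, H 2.667
Multiplying each by 3 gives whole numbers: C 3.00, H 8.00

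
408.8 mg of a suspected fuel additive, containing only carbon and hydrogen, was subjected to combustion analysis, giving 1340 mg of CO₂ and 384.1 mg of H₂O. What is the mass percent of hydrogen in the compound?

10.51%

mol C = 1.340 g CO₂ ÷ 44.009 g/mol = 0.030448 mol
mol H = 2 × 0.3841 g H₂O ÷ 18.015 g/mol = 0.042642 mol
mass % H = 0.042983 g ÷ 0.4088 g × 100%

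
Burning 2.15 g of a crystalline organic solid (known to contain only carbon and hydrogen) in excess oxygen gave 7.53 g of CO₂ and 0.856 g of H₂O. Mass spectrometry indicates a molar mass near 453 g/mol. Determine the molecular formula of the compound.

C36H20

mol C = 7.53 g CO₂ ÷ 44.009 g/mol = 0.1711 mol
mol H = 2 × 0.856 g H₂O ÷ 18.015 g/mol = 0.09503 mol
Divide by the smallest (0.09503 mol): C 1.800, H 1.000
Multiplying each by 5 gives whole numbers: C 9.00, H 5.00
Empirical formula: C9H5
Empirical-formula mass = 113.14 g/mol; 453 ÷ 113.14 ≈ 4, so the molecular formula is C36H20.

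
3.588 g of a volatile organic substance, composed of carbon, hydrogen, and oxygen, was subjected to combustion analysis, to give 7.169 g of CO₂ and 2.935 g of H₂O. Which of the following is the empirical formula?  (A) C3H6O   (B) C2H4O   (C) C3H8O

mol C = 7.169 g CO₂ ÷ 44.009 g/mol = 0.16290 mol
mol H = 2 × 2.935 g H₂O ÷ 18.015 g/mol = 0.32584 mol
mass O = 3.588 − (1.9566 + 0.32845) = 1.3030 g → mol O = 1.3030 ÷ 15.999 = 0.081441 mol
Divide by the smallest (0.081441 mol): C 2.000, H 4.001, O 1.000

(B) C2H4O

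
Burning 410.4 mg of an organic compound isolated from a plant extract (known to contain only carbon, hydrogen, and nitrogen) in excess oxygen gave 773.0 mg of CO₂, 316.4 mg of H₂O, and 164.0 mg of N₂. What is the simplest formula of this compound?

C3H6N2

mol C = 0.7730 g CO₂ ÷ 44.009 g/mol = 0.017565 mol
mol H = 2 × 0.3164 g H₂O ÷ 18.015 g/mol = 0.035126 mol
mol N = 2 × 0.1640 g N₂ ÷ 28.014 g/mol = 0.011708 mol
Divide by the smallest (0.011708 mol): C 1.500, H 3.000, N 1.000
Multiplying each by 2 gives whole numbers: C 3.00, H 6.00, N 2.00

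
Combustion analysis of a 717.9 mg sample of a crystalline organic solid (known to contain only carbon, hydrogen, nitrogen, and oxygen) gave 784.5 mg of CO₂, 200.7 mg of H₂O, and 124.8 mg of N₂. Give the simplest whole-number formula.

C4H5N2O5

mol C = 0.7845 g CO₂ ÷ 44.009 g/mol = 0.017826 mol
mol H = 2 × 0.2007 g H₂O ÷ 18.015 g/mol = 0.022281 mol
mol N = 2 × 0.1248 g N₂ ÷ 28.014 g/mol = 0.0089098 mol
mass O = 0.7179 − (0.21411 + 0.022460 + 0.12480) = 0.35653 g → mol O = 0.35653 ÷ 15.999 = 0.022285 mol
Divide by the smallest (0.0089098 mol): C 2.001, H 2.501, N 1.000, O 2.501
Multiplying each by 2 gives whole numbers: C 4.00, H 5.00, N 2.00, O 5.00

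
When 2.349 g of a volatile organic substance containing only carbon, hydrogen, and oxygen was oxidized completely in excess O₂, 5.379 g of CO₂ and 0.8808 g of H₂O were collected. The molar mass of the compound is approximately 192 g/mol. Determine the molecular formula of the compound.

mol C = 5.379 g CO₂ ÷ 44.009 g/mol = 0.12222 mol
mol H = 2 × 0.8808 g H₂O ÷ 18.015 g/mol = 0.097785 mol
mass O = 2.349 − (1.4680 + 0.098567) = 0.78239 g → mol O = 0.78239 ÷ 15.999 = 0.048902 mol
Divide by the smallest (0.048902 mol): C 2.499, H 2.000, O 1.000
Multiplying each by 2 gives whole numbers: C 5.00, H 4.00, O 2.00
Empirical formula: C5H4O2
Empirical-formula mass = 96.08 g/mol; 192 ÷ 96.08 ≈ 2, so the molecular formula is C10H8O4.

C10H8O4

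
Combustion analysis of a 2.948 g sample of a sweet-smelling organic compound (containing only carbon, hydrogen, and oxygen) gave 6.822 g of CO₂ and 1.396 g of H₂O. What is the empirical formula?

mol C = 6.822 g CO₂ ÷ 44.009 g/mol = 0.15501 mol
mol H = 2 × 1.396 g H₂O ÷ 18.015 g/mol = 0.15498 mol
mass O = 2.948 − (1.8619 + 0.15622) = 0.92991 g → mol O = 0.92991 ÷ 15.999 = 0.058123 mol
Divide by the smallest (0.058123 mol): C 2.667, H 2.666, O 1.000
Multiplying each by 3 gives whole numbers: C 8.00, H 8.00, O 3.00

C8H8O3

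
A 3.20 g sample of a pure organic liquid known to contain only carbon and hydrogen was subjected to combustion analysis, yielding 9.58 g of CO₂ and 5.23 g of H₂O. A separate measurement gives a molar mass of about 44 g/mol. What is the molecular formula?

mol C = 9.58 g CO₂ ÷ 44.009 g/mol = 0.2177 mol
mol H = 2 × 5.23 g H₂O ÷ 18.015 g/mol = 0.5806 mol
Divide by the smallest (0.2177 mol): C 1.000, H 2.667
Multiplying each by 3 gives whole numbers: C 3.00, H 8.00
Empirical formula: C3H8
Empirical-formula mass = 44.10 g/mol; 44 ÷ 44.10 ≈ 1, so the molecular formula is C3H8.

C3H8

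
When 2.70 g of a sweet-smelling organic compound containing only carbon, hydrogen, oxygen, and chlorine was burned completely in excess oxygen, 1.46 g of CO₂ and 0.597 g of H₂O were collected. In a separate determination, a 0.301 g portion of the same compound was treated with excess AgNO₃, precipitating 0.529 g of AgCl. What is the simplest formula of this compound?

CH2ClO2

mol C = 1.46 g CO₂ ÷ 44.009 g/mol = 0.03318 mol
mol H = 2 × 0.597 g H₂O ÷ 18.015 g/mol = 0.06628 mol
From the AgCl data: mol Cl per gram of compound = (0.529 ÷ 143.318) ÷ 0.301 = 0.01226 mol/g, so in the 2.70 g combustion sample mol Cl = 0.03311 mol
mass O = 2.70 − (0.3985 + 0.06681 + 1.174) = 1.061 g → mol O = 1.061 ÷ 15.999 = 0.06632 mol
Divide by the smallest (0.03311 mol): C 1.002, H 2.002, Cl 1.000, O 2.003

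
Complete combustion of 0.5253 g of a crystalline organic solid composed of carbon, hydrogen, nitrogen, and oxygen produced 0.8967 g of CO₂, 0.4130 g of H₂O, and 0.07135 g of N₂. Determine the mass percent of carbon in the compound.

46.59%

mol C = 0.8967 g CO₂ ÷ 44.009 g/mol = 0.020375 mol
mol H = 2 × 0.4130 g H₂O ÷ 18.015 g/mol = 0.045851 mol
mol N = 2 × 0.07135 g N₂ ÷ 28.014 g/mol = 0.0050939 mol
mass O = 0.5253 − (0.24473 + 0.046217 + 0.071350) = 0.16300 g → mol O = 0.16300 ÷ 15.999 = 0.010188 mol
mass % C = 0.24473 g ÷ 0.5253 g × 100%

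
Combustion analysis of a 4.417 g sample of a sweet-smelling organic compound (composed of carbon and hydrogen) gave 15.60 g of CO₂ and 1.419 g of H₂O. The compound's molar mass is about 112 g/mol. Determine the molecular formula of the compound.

C9H4

mol C = 15.60 g CO₂ ÷ 44.009 g/mol = 0.35447 mol
mol H = 2 × 1.419 g H₂O ÷ 18.015 g/mol = 0.15754 mol
Divide by the smallest (0.15754 mol): C 2.250, H 1.000
Multiplying each by 4 gives whole numbers: C 9.00, H 4.00
Empirical formula: C9H4
Empirical-formula mass = 112.13 g/mol; 112 ÷ 112.13 ≈ 1, so the molecular formula is C9H4.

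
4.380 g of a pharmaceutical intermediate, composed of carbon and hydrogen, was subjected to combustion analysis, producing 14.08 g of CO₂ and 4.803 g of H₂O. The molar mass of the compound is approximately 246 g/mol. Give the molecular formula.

C18H30

mol C = 14.08 g CO₂ ÷ 44.009 g/mol = 0.31993 mol
mol H = 2 × 4.803 g H₂O ÷ 18.015 g/mol = 0.53322 mol
Divide by the smallest (0.31993 mol): C 1.000, H 1.667
Multiplying each by 3 gives whole numbers: C 3.00, H 5.00
Empirical formula: C3H5
Empirical-formula mass = 41.07 g/mol; 246 ÷ 41.07 ≈ 6, so the molecular formula is C18H30.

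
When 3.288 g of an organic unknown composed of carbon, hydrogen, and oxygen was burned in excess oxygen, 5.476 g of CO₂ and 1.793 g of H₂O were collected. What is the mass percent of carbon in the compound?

45.45%

mol C = 5.476 g CO₂ ÷ 44.009 g/mol = 0.12443 mol
mol H = 2 × 1.793 g H₂O ÷ 18.015 g/mol = 0.19906 mol
mass O = 3.288 − (1.4945 + 0.20065) = 1.5928 g → mol O = 1.5928 ÷ 15.999 = 0.099558 mol
mass % C = 1.4945 g ÷ 3.288 g × 100%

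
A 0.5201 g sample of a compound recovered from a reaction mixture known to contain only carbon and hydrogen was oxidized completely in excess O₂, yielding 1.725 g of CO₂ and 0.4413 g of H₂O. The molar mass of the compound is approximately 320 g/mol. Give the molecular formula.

C24H30

mol C = 1.725 g CO₂ ÷ 44.009 g/mol = 0.039197 mol
mol H = 2 × 0.4413 g H₂O ÷ 18.015 g/mol = 0.048993 mol
Divide by the smallest (0.039197 mol): C 1.000, H 1.250
Multiplying each by 4 gives whole numbers: C 4.00, H 5.00
Empirical formula: C4H5
Empirical-formula mass = 53.08 g/mol; 320 ÷ 53.08 ≈ 6, so the molecular formula is C24H30.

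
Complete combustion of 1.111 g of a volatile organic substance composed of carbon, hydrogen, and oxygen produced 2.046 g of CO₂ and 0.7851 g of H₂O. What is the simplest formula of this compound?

mol C = 2.046 g CO₂ ÷ 44.009 g/mol = 0.046490 mol
mol H = 2 × 0.7851 g H₂O ÷ 18.015 g/mol = 0.087161 mol
mass O = 1.111 − (0.55840 + 0.087858) = 0.46474 g → mol O = 0.46474 ÷ 15.999 = 0.029048 mol
Divide by the smallest (0.029048 mol): C 1.600, H 3.001, O 1.000
Multiplying each by 5 gives whole numbers: C 8.00, H 15.00, O 5.00

C8H15O5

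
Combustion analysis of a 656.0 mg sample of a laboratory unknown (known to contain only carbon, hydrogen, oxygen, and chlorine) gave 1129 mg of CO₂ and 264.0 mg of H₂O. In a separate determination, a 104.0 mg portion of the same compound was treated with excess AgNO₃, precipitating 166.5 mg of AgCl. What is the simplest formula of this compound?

C7H8Cl2O

mol C = 1.129 g CO₂ ÷ 44.009 g/mol = 0.025654 mol
mol H = 2 × 0.2640 g H₂O ÷ 18.015 g/mol = 0.029309 mol
From the AgCl data: mol Cl per gram of compound = (0.1665 ÷ 143.318) ÷ 0.1040 = 0.011171 mol/g, so in the 0.6560 g combustion sample mol Cl = 0.0073280 mol
mass O = 0.6560 − (0.30813 + 0.029543 + 0.25978) = 0.058552 g → mol O = 0.058552 ÷ 15.999 = 0.0036597 mol
Divide by the smallest (0.0036597 mol): C 7.010, H 8.009, Cl 2.002, O 1.000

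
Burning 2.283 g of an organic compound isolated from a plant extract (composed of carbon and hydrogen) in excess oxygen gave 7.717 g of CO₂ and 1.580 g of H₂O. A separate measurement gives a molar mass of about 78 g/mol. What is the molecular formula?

C6H6

mol C = 7.717 g CO₂ ÷ 44.009 g/mol = 0.17535 mol
mol H = 2 × 1.580 g H₂O ÷ 18.015 g/mol = 0.17541 mol
Divide by the smallest (0.17535 mol): C 1.000, H 1.000
Empirical formula: CH
Empirical-formula mass = 13.02 g/mol; 78 ÷ 13.02 ≈ 6, so the molecular formula is C6H6.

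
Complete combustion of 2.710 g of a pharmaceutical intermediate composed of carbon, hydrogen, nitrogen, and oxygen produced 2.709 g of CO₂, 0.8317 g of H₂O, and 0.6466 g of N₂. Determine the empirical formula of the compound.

C4H6N3O5

mol C = 2.709 g CO₂ ÷ 44.009 g/mol = 0.061556 mol
mol H = 2 × 0.8317 g H₂O ÷ 18.015 g/mol = 0.092334 mol
mol N = 2 × 0.6466 g N₂ ÷ 28.014 g/mol = 0.046163 mol
mass O = 2.710 − (0.73934 + 0.093073 + 0.64660) = 1.2310 g → mol O = 1.2310 ÷ 15.999 = 0.076941 mol
Divide by the smallest (0.046163 mol): C 1.333, H 2.000, N 1.000, O 1.667
Multiplying each by 3 gives whole numbers: C 4.00, H 6.00, N 3.00, O 5.00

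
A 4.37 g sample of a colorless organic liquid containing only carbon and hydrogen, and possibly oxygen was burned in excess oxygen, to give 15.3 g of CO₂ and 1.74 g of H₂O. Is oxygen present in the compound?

mol C = 15.3 g CO₂ ÷ 44.009 g/mol = 0.3477 mol
mol H = 2 × 1.74 g H₂O ÷ 18.015 g/mol = 0.1932 mol
C and H together account for 4.370 g — essentially the entire 4.37 g sample — so the compound contains no oxygen.

no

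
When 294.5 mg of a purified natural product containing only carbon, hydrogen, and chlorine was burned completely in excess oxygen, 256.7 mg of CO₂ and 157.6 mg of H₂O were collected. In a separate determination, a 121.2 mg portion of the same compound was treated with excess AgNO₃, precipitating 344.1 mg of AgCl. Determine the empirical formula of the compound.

mol C = 0.2567 g CO₂ ÷ 44.009 g/mol = 0.0058329 mol
mol H = 2 × 0.1576 g H₂O ÷ 18.015 g/mol = 0.017497 mol
From the AgCl data: mol Cl per gram of compound = (0.3441 ÷ 143.318) ÷ 0.1212 = 0.019810 mol/g, so in the 0.2945 g combustion sample mol Cl = 0.0058340 mol
Divide by the smallest (0.0058329 mol): C 1.000, H 3.000, Cl 1.000

CH3Cl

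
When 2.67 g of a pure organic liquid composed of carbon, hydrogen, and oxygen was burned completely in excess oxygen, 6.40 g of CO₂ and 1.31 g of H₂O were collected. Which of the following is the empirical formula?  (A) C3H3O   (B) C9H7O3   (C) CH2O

mol C = 6.40 g CO₂ ÷ 44.009 g/mol = 0.1454 mol
mol H = 2 × 1.31 g H₂O ÷ 18.015 g/mol = 0.1454 mol
mass O = 2.67 − (1.747 + 0.1466) = 0.7767 g → mol O = 0.7767 ÷ 15.999 = 0.04855 mol
Divide by the smallest (0.04855 mol): C 2.996, H 2.996, O 1.000

(A) C3H3O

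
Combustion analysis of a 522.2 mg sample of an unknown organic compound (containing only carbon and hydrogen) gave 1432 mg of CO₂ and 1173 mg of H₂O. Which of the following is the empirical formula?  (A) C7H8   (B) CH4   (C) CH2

mol C = 1.432 g CO₂ ÷ 44.009 g/mol = 0.032539 mol
mol H = 2 × 1.173 g H₂O ÷ 18.015 g/mol = 0.13022 mol
Divide by the smallest (0.032539 mol): C 1.000, H 4.002

(B) CH4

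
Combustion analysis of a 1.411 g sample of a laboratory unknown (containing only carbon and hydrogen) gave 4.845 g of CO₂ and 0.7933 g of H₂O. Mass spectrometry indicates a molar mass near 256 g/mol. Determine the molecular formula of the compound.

C20H16

mol C = 4.845 g CO₂ ÷ 44.009 g/mol = 0.11009 mol
mol H = 2 × 0.7933 g H₂O ÷ 18.015 g/mol = 0.088071 mol
Divide by the smallest (0.088071 mol): C 1.250, H 1.000
Multiplying each by 4 gives whole numbers: C 5.00, H 4.00
Empirical formula: C5H4
Empirical-formula mass = 64.09 g/mol; 256 ÷ 64.09 ≈ 4, so the molecular formula is C20H16.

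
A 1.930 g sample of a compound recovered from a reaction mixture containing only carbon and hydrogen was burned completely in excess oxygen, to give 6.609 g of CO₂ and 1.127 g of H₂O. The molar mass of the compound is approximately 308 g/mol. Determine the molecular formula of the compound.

C24H20

mol C = 6.609 g CO₂ ÷ 44.009 g/mol = 0.15017 mol
mol H = 2 × 1.127 g H₂O ÷ 18.015 g/mol = 0.12512 mol
Divide by the smallest (0.12512 mol): C 1.200, H 1.000
Multiplying each by 5 gives whole numbers: C 6.00, H 5.00
Empirical formula: C6H5
Empirical-formula mass = 77.11 g/mol; 308 ÷ 77.11 ≈ 4, so the molecular formula is C24H20.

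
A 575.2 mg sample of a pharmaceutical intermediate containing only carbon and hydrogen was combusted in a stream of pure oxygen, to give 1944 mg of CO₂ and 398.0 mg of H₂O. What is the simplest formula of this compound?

mol C = 1.944 g CO₂ ÷ 44.009 g/mol = 0.044173 mol
mol H = 2 × 0.3980 g H₂O ÷ 18.015 g/mol = 0.044185 mol
Divide by the smallest (0.044173 mol): C 1.000, H 1.000

CH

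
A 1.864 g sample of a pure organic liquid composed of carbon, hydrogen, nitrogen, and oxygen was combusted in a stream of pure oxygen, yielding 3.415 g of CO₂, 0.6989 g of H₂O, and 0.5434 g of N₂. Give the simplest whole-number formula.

C4H4N2O

mol C = 3.415 g CO₂ ÷ 44.009 g/mol = 0.077598 mol
mol H = 2 × 0.6989 g H₂O ÷ 18.015 g/mol = 0.077591 mol
mol N = 2 × 0.5434 g N₂ ÷ 28.014 g/mol = 0.038795 mol
mass O = 1.864 − (0.93203 + 0.078212 + 0.54340) = 0.31036 g → mol O = 0.31036 ÷ 15.999 = 0.019399 mol
Divide by the smallest (0.019399 mol): C 4.000, H 4.000, N 2.000, O 1.000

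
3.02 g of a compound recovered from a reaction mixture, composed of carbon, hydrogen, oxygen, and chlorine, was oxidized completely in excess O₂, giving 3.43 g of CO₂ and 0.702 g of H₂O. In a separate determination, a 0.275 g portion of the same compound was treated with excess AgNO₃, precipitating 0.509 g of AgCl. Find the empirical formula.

C2H2ClO

mol C = 3.43 g CO₂ ÷ 44.009 g/mol = 0.07794 mol
mol H = 2 × 0.702 g H₂O ÷ 18.015 g/mol = 0.07794 mol
From the AgCl data: mol Cl per gram of compound = (0.509 ÷ 143.318) ÷ 0.275 = 0.01291 mol/g, so in the 3.02 g combustion sample mol Cl = 0.03900 mol
mass O = 3.02 − (0.9361 + 0.07856 + 1.383) = 0.6227 g → mol O = 0.6227 ÷ 15.999 = 0.03892 mol
Divide by the smallest (0.03892 mol): C 2.003, H 2.002, Cl 1.002, O 1.000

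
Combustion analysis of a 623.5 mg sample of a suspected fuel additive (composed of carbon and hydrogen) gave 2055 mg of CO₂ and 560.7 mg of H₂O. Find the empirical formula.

mol C = 2.055 g CO₂ ÷ 44.009 g/mol = 0.046695 mol
mol H = 2 × 0.5607 g H₂O ÷ 18.015 g/mol = 0.062248 mol
Divide by the smallest (0.046695 mol): C 1.000, H 1.333
Multiplying each by 3 gives whole numbers: C 3.00, H 4.00

C3H4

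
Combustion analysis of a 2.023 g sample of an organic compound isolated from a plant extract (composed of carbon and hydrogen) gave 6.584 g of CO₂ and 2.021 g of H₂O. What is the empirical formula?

mol C = 6.584 g CO₂ ÷ 44.009 g/mol = 0.14961 mol
mol H = 2 × 2.021 g H₂O ÷ 18.015 g/mol = 0.22437 mol
Divide by the smallest (0.14961 mol): C 1.000, H 1.500
Multiplying each by 2 gives whole numbers: C 2.00, H 3.00

C2H3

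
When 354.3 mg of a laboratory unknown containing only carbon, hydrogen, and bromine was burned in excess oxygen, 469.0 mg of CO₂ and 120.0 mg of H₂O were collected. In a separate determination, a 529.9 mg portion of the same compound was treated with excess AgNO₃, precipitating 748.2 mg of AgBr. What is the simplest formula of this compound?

mol C = 0.4690 g CO₂ ÷ 44.009 g/mol = 0.010657 mol
mol H = 2 × 0.1200 g H₂O ÷ 18.015 g/mol = 0.013322 mol
From the AgBr data: mol Br per gram of compound = (0.7482 ÷ 187.772) ÷ 0.5299 = 0.0075196 mol/g, so in the 0.3543 g combustion sample mol Br = 0.0026642 mol
Divide by the smallest (0.0026642 mol): C 4.000, H 5.000, Br 1.000

C4H5Br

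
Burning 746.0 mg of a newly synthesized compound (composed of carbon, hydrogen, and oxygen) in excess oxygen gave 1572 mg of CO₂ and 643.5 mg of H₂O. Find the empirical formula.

C7H14O3

mol C = 1.572 g CO₂ ÷ 44.009 g/mol = 0.035720 mol
mol H = 2 × 0.6435 g H₂O ÷ 18.015 g/mol = 0.071440 mol
mass O = 0.7460 − (0.42903 + 0.072012) = 0.24496 g → mol O = 0.24496 ÷ 15.999 = 0.015311 mol
Divide by the smallest (0.015311 mol): C 2.333, H 4.666, O 1.000
Multiplying each by 3 gives whole numbers: C 7.00, H 14.00, O 3.00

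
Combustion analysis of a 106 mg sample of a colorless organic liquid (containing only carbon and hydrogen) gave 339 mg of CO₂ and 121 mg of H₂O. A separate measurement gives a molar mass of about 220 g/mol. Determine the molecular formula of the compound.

mol C = 0.339 g CO₂ ÷ 44.009 g/mol = 0.007703 mol
mol H = 2 × 0.121 g H₂O ÷ 18.015 g/mol = 0.01343 mol
Divide by the smallest (0.007703 mol): C 1.000, H 1.744
Multiplying each by 4 gives whole numbers: C 4.00, H 6.98
Empirical formula: C4H7
Empirical-formula mass = 55.10 g/mol; 220 ÷ 55.10 ≈ 4, so the molecular formula is C16H28.

C16H28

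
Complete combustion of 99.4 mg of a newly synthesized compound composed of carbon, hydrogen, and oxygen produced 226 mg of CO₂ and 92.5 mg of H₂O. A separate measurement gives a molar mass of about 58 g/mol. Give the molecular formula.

C3H6O

mol C = 0.226 g CO₂ ÷ 44.009 g/mol = 0.005135 mol
mol H = 2 × 0.0925 g H₂O ÷ 18.015 g/mol = 0.01027 mol
mass O = 0.0994 − (0.06168 + 0.01035) = 0.02737 g → mol O = 0.02737 ÷ 15.999 = 0.001711 mol
Divide by the smallest (0.001711 mol): C 3.002, H 6.003, O 1.000
Empirical formula: C3H6O
Empirical-formula mass = 58.08 g/mol; 58 ÷ 58.08 ≈ 1, so the molecular formula is C3H6O.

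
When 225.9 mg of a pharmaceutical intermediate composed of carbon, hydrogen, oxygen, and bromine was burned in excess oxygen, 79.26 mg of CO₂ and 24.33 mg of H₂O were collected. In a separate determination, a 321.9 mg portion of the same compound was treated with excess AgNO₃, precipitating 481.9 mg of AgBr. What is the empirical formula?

mol C = 0.07926 g CO₂ ÷ 44.009 g/mol = 0.0018010 mol
mol H = 2 × 0.02433 g H₂O ÷ 18.015 g/mol = 0.0027011 mol
From the AgBr data: mol Br per gram of compound = (0.4819 ÷ 187.772) ÷ 0.3219 = 0.0079727 mol/g, so in the 0.2259 g combustion sample mol Br = 0.0018010 mol
mass O = 0.2259 − (0.021632 + 0.0027227 + 0.14391) = 0.057636 g → mol O = 0.057636 ÷ 15.999 = 0.0036025 mol
Divide by the smallest (0.0018010 mol): C 1.000, H 1.500, Br 1.000, O 2.000
Multiplying each by 2 gives whole numbers: C 2.00, H 3.00, Br 2.00, O 4.00

C2H3Br2O4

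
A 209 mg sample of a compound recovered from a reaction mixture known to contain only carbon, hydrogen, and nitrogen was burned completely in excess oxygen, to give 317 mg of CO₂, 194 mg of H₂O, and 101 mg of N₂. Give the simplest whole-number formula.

mol C = 0.317 g CO₂ ÷ 44.009 g/mol = 0.007203 mol
mol H = 2 × 0.194 g H₂O ÷ 18.015 g/mol = 0.02154 mol
mol N = 2 × 0.101 g N₂ ÷ 28.014 g/mol = 0.007211 mol
Divide by the smallest (0.007203 mol): C 1.000, H 2.990, N 1.001

CH3N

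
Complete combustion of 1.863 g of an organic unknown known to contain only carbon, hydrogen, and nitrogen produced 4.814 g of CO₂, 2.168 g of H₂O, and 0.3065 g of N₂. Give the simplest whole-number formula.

C5H11N

mol C = 4.814 g CO₂ ÷ 44.009 g/mol = 0.10939 mol
mol H = 2 × 2.168 g H₂O ÷ 18.015 g/mol = 0.24069 mol
mol N = 2 × 0.3065 g N₂ ÷ 28.014 g/mol = 0.021882 mol
Divide by the smallest (0.021882 mol): C 4.999, H 10.999, N 1.000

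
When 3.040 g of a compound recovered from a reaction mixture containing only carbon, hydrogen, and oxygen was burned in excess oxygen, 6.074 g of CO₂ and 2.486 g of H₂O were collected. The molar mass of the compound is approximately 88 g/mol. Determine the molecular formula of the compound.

C4H8O2

mol C = 6.074 g CO₂ ÷ 44.009 g/mol = 0.13802 mol
mol H = 2 × 2.486 g H₂O ÷ 18.015 g/mol = 0.27599 mol
mass O = 3.040 − (1.6577 + 0.27820) = 1.1041 g → mol O = 1.1041 ÷ 15.999 = 0.069009 mol
Divide by the smallest (0.069009 mol): C 2.000, H 3.999, O 1.000
Empirical formula: C2H4O
Empirical-formula mass = 44.05 g/mol; 88 ÷ 44.05 ≈ 2, so the molecular formula is C4H8O2.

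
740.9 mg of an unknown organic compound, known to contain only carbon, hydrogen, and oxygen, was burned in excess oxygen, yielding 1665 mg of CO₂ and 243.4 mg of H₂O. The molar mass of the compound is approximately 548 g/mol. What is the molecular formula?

mol C = 1.665 g CO₂ ÷ 44.009 g/mol = 0.037833 mol
mol H = 2 × 0.2434 g H₂O ÷ 18.015 g/mol = 0.027022 mol
mass O = 0.7409 − (0.45441 + 0.027238) = 0.25925 g → mol O = 0.25925 ÷ 15.999 = 0.016204 mol
Divide by the smallest (0.016204 mol): C 2.335, H 1.668, O 1.000
Multiplying each by 3 gives whole numbers: C 7.00, H 5.00, O 3.00
Empirical formula: C7H5O3
Empirical-formula mass = 137.11 g/mol; 548 ÷ 137.11 ≈ 4, so the molecular formula is C28H20O12.

C28H20O12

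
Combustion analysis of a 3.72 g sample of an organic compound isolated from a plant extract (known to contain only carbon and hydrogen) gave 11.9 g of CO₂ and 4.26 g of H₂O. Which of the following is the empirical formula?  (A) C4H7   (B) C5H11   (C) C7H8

(A) C4H7

mol C = 11.9 g CO₂ ÷ 44.009 g/mol = 0.2704 mol
mol H = 2 × 4.26 g H₂O ÷ 18.015 g/mol = 0.4729 mol
Divide by the smallest (0.2704 mol): C 1.000, H 1.749
Multiplying each by 4 gives whole numbers: C 4.00, H 7.00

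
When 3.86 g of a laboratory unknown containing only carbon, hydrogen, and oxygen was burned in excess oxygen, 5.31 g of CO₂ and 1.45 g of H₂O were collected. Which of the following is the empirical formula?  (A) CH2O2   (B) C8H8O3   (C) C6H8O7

(C) C6H8O7

mol C = 5.31 g CO₂ ÷ 44.009 g/mol = 0.1207 mol
mol H = 2 × 1.45 g H₂O ÷ 18.015 g/mol = 0.1610 mol
mass O = 3.86 − (1.449 + 0.1623) = 2.249 g → mol O = 2.249 ÷ 15.999 = 0.1405 mol
Divide by the smallest (0.1207 mol): C 1.000, H 1.334, O 1.165
Multiplying each by 6 gives whole numbers: C 6.00, H 8.01, O 6.99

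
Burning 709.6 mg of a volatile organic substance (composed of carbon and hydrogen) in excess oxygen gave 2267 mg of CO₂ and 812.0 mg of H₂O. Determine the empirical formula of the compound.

C4H7

mol C = 2.267 g CO₂ ÷ 44.009 g/mol = 0.051512 mol
mol H = 2 × 0.8120 g H₂O ÷ 18.015 g/mol = 0.090147 mol
Divide by the smallest (0.051512 mol): C 1.000, H 1.750
Multiplying each by 4 gives whole numbers: C 4.00, H 7.00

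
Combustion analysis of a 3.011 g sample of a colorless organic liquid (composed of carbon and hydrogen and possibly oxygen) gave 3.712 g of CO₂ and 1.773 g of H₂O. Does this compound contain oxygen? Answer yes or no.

mol C = 3.712 g CO₂ ÷ 44.009 g/mol = 0.084346 mol
mol H = 2 × 1.773 g H₂O ÷ 18.015 g/mol = 0.19684 mol
C and H account for only 1.2115 g of the 3.011 g sample; the remaining 1.7995 g must be oxygen.

yes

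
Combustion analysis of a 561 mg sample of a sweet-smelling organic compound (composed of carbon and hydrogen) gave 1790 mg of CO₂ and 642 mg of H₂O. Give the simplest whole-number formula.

C4H7

mol C = 1.79 g CO₂ ÷ 44.009 g/mol = 0.04067 mol
mol H = 2 × 0.642 g H₂O ÷ 18.015 g/mol = 0.07127 mol
Divide by the smallest (0.04067 mol): C 1.000, H 1.752
Multiplying each by 4 gives whole numbers: C 4.00, H 7.01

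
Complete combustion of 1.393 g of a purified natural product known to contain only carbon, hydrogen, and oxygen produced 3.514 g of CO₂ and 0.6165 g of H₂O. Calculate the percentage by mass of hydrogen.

4.95%

mol C = 3.514 g CO₂ ÷ 44.009 g/mol = 0.079847 mol
mol H = 2 × 0.6165 g H₂O ÷ 18.015 g/mol = 0.068443 mol
mass O = 1.393 − (0.95905 + 0.068991) = 0.36496 g → mol O = 0.36496 ÷ 15.999 = 0.022812 mol
mass % H = 0.068991 g ÷ 1.393 g × 100%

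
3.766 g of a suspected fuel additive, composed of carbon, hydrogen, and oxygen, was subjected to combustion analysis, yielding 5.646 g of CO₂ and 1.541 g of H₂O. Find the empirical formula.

mol C = 5.646 g CO₂ ÷ 44.009 g/mol = 0.12829 mol
mol H = 2 × 1.541 g H₂O ÷ 18.015 g/mol = 0.17108 mol
mass O = 3.766 − (1.5409 + 0.17245) = 2.0526 g → mol O = 2.0526 ÷ 15.999 = 0.12830 mol
Divide by the smallest (0.12829 mol): C 1.000, H 1.334, O 1.000
Multiplying each by 3 gives whole numbers: C 3.00, H 4.00, O 3.00

C3H4O3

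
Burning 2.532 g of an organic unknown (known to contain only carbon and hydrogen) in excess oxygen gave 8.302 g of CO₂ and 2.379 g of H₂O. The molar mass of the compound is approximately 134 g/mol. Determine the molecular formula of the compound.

mol C = 8.302 g CO₂ ÷ 44.009 g/mol = 0.18864 mol
mol H = 2 × 2.379 g H₂O ÷ 18.015 g/mol = 0.26411 mol
Divide by the smallest (0.18864 mol): C 1.000, H 1.400
Multiplying each by 5 gives whole numbers: C 5.00, H 7.00
Empirical formula: C5H7
Empirical-formula mass = 67.11 g/mol; 134 ÷ 67.11 ≈ 2, so the molecular formula is C10H14.

C10H14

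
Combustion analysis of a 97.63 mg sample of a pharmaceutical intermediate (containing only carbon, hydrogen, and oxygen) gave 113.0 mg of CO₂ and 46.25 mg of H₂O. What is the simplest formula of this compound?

C2H4O3

mol C = 0.1130 g CO₂ ÷ 44.009 g/mol = 0.0025677 mol
mol H = 2 × 0.04625 g H₂O ÷ 18.015 g/mol = 0.0051346 mol
mass O = 0.09763 − (0.030840 + 0.0051757) = 0.061614 g → mol O = 0.061614 ÷ 15.999 = 0.0038511 mol
Divide by the smallest (0.0025677 mol): C 1.000, H 2.000, O 1.500
Multiplying each by 2 gives whole numbers: C 2.00, H 4.00, O 3.00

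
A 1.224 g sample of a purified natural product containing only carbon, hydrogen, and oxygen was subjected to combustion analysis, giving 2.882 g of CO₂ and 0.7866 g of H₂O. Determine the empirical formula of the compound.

C3H4O

mol C = 2.882 g CO₂ ÷ 44.009 g/mol = 0.065487 mol
mol H = 2 × 0.7866 g H₂O ÷ 18.015 g/mol = 0.087327 mol
mass O = 1.224 − (0.78656 + 0.088026) = 0.34941 g → mol O = 0.34941 ÷ 15.999 = 0.021840 mol
Divide by the smallest (0.021840 mol): C 2.999, H 3.999, O 1.000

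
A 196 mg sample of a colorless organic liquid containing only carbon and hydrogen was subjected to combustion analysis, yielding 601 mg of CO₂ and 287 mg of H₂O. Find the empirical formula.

mol C = 0.601 g CO₂ ÷ 44.009 g/mol = 0.01366 mol
mol H = 2 × 0.287 g H₂O ÷ 18.015 g/mol = 0.03186 mol
Divide by the smallest (0.01366 mol): C 1.000, H 2.333
Multiplying each by 3 gives whole numbers: C 3.00, H 7.00

C3H7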